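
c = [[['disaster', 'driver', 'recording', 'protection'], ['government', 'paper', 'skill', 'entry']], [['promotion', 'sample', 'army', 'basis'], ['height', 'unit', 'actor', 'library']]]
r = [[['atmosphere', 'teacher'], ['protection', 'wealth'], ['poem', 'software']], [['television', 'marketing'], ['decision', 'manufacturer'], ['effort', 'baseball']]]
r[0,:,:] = [['atmosphere', 'teacher'], ['protection', 'wealth'], ['poem', 'software']]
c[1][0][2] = 'army'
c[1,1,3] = 'library'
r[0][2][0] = 'poem'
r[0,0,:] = ['atmosphere', 'teacher']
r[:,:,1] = [['teacher', 'wealth', 'software'], ['marketing', 'manufacturer', 'baseball']]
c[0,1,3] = 'entry'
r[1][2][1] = 'baseball'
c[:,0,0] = ['disaster', 'promotion']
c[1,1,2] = 'actor'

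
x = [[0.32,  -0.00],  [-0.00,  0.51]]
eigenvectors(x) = [[1.0,0.0], [0.0,1.00]]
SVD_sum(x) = [[0.0, 0.00], [0.00, 0.51]] + [[0.32,0.00], [0.00,0.0]]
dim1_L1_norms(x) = [0.32, 0.51]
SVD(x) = [[0.00, 1.00],[1.0, 0.00]] @ diag([0.51, 0.32]) @ [[0.0, 1.0], [1.00, 0.00]]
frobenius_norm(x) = 0.60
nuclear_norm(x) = 0.83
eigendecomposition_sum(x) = [[0.32, 0.0], [0.0, 0.00]] + [[0.00,0.00], [0.00,0.51]]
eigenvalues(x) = [0.32, 0.51]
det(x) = 0.16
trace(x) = 0.83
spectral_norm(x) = 0.51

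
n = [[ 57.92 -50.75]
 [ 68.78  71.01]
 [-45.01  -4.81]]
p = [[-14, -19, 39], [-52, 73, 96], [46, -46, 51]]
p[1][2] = 96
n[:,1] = [-50.75, 71.01, -4.81]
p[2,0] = 46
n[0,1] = -50.75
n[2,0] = -45.01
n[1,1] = 71.01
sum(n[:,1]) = 15.450000000000006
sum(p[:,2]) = 186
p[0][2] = 39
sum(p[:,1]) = 8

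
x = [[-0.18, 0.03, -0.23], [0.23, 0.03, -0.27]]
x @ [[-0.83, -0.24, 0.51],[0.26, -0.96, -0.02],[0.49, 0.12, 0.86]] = [[0.04, -0.01, -0.29], [-0.32, -0.12, -0.12]]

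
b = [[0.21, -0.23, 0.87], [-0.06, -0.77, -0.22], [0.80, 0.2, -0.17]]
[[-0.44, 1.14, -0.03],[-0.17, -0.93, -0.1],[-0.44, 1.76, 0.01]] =b @ [[-0.69,2.22,-0.02], [0.34,0.76,0.13], [-0.25,0.98,0.01]]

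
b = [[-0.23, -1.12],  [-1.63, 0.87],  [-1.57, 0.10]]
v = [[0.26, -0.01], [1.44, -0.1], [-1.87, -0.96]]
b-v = [[-0.49, -1.11], [-3.07, 0.97], [0.30, 1.06]]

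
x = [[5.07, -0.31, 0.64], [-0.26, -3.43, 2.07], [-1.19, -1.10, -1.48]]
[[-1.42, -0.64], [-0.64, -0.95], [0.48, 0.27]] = x @ [[-0.25, -0.09], [0.09, 0.15], [-0.19, -0.22]]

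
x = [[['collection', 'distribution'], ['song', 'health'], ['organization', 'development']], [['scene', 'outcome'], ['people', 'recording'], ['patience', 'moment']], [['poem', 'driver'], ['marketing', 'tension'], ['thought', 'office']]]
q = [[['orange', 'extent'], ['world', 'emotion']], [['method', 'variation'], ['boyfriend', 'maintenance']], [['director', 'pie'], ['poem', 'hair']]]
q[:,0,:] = [['orange', 'extent'], ['method', 'variation'], ['director', 'pie']]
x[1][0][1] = 'outcome'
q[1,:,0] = ['method', 'boyfriend']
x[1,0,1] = 'outcome'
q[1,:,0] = ['method', 'boyfriend']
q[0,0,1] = 'extent'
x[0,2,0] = 'organization'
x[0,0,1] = 'distribution'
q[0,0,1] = 'extent'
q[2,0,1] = 'pie'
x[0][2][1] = 'development'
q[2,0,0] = 'director'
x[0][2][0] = 'organization'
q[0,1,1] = 'emotion'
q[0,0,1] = 'extent'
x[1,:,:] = [['scene', 'outcome'], ['people', 'recording'], ['patience', 'moment']]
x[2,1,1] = 'tension'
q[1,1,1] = 'maintenance'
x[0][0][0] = 'collection'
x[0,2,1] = 'development'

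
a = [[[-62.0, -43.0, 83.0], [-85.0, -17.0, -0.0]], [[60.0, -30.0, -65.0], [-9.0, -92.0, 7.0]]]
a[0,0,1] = -43.0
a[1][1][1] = -92.0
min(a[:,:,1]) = -92.0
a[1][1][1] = -92.0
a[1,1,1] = -92.0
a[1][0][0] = 60.0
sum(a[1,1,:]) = -94.0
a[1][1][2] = 7.0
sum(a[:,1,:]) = -196.0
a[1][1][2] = 7.0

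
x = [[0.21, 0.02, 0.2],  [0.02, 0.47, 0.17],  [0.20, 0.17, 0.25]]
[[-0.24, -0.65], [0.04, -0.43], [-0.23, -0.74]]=x @ [[0.64, -2.53], [0.75, -0.62], [-1.93, -0.52]]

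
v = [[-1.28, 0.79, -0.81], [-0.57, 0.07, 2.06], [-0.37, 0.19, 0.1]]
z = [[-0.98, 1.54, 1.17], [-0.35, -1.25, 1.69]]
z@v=[[-0.06, -0.44, 4.08], [0.54, -0.04, -2.12]]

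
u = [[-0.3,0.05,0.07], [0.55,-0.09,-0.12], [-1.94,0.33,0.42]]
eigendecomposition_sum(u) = [[-0.15+0.07j, (0.02-0.01j), 0.03-0.01j], [0.27-0.05j, (-0.05+0.01j), -0.06-0.00j], [(-0.97+0.12j), 0.16-0.04j, (0.21+0.02j)]] + [[(-0.15-0.07j), (0.02+0.01j), 0.03+0.01j], [(0.27+0.05j), -0.05-0.01j, (-0.06+0j)], [(-0.97-0.12j), 0.16+0.04j, 0.21-0.02j]] + [[-0j, 0j, 0.00+0.00j], [0.00-0.00j, 0.00+0.00j, 0.00+0.00j], [-0j, 0.00+0.00j, 0j]]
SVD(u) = [[-0.15, -0.89, 0.43], [0.27, 0.38, 0.88], [-0.95, 0.25, 0.18]] @ diag([2.1145361355757357, 0.00532316808825491, 0.002931761575987015]) @ [[0.96, -0.16, -0.21], [-0.12, 0.45, -0.89], [0.24, 0.88, 0.41]]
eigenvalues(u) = [(0.01+0.1j), (0.01-0.1j), 0j]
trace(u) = 0.03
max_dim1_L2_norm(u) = 2.01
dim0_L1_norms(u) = [2.79, 0.47, 0.61]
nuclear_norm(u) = 2.12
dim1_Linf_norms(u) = [0.3, 0.55, 1.94]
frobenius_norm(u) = 2.11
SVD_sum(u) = [[-0.30, 0.05, 0.07], [0.55, -0.09, -0.12], [-1.94, 0.33, 0.42]] + [[0.00, -0.0, 0.00], [-0.0, 0.00, -0.0], [-0.00, 0.0, -0.0]] + [[0.00, 0.00, 0.0], [0.00, 0.00, 0.0], [0.00, 0.00, 0.00]]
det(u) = 0.00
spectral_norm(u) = 2.11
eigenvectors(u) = [[-0.15+0.05j,(-0.15-0.05j),(0.22+0j)], [(0.27-0.02j),0.27+0.02j,(0.93+0j)], [-0.95+0.00j,(-0.95-0j),(0.29+0j)]]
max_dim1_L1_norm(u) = 2.69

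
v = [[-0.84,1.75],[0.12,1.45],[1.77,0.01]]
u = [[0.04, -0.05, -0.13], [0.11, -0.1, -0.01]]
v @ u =[[0.16, -0.13, 0.09],[0.16, -0.15, -0.03],[0.07, -0.09, -0.23]]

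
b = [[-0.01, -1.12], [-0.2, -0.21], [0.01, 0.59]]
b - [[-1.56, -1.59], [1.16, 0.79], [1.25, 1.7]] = [[1.55, 0.47], [-1.36, -1.0], [-1.24, -1.11]]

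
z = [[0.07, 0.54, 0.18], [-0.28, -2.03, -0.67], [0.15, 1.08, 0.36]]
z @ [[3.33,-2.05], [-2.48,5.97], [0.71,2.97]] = [[-0.98, 3.61], [3.63, -13.53], [-1.92, 7.21]]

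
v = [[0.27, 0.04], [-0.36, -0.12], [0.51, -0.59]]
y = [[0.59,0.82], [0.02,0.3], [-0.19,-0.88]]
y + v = [[0.86,0.86], [-0.34,0.18], [0.32,-1.47]]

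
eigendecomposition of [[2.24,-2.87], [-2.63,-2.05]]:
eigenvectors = [[0.91, 0.45], [-0.42, 0.89]]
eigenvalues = [3.58, -3.39]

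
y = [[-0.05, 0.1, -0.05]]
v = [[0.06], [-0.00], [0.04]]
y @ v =[[-0.0]]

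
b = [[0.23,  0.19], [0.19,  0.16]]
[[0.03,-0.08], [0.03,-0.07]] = b @ [[0.09, 0.12], [0.07, -0.57]]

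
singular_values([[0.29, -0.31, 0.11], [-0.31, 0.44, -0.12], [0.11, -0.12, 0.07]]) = [0.72, 0.05, 0.02]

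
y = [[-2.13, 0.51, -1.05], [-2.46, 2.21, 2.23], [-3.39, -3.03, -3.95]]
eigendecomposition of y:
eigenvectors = [[(-0.38+0j),(0.13-0.26j),(0.13+0.26j)], [(0.16+0j),(0.76+0j),0.76-0.00j], [(-0.91+0j),(-0.44+0.39j),(-0.44-0.39j)]]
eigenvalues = [(-4.85+0j), (0.49+1.99j), (0.49-1.99j)]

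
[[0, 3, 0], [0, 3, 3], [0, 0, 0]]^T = [[0, 0, 0], [3, 3, 0], [0, 3, 0]]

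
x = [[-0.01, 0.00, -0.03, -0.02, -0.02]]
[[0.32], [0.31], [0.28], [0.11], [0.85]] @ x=[[-0.0,0.0,-0.01,-0.01,-0.01], [-0.00,0.00,-0.01,-0.01,-0.01], [-0.0,0.00,-0.01,-0.01,-0.01], [-0.00,0.00,-0.0,-0.00,-0.0], [-0.01,0.0,-0.03,-0.02,-0.02]]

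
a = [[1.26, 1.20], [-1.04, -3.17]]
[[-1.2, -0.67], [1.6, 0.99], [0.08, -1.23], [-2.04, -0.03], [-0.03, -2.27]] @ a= [[-0.82, 0.68], [0.99, -1.22], [1.38, 4.0], [-2.54, -2.35], [2.32, 7.16]]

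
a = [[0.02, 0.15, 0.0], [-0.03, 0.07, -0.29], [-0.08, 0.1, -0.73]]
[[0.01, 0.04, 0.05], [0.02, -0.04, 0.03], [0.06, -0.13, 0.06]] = a@[[-0.06, 0.14, 0.47],[0.07, 0.26, 0.24],[-0.06, 0.20, -0.1]]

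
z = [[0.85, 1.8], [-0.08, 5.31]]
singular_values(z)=[5.61, 0.83]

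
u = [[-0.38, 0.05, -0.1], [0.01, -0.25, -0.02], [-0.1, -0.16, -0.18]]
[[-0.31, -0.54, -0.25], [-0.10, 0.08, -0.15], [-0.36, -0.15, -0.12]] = u@[[0.48, 1.27, 0.86], [0.31, -0.31, 0.66], [1.45, 0.39, -0.39]]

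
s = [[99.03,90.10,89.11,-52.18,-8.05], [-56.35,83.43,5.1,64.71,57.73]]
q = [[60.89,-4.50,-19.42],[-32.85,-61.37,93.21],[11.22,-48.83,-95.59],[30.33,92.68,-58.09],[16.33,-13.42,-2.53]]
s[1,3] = 64.71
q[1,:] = [-32.85, -61.37, 93.21]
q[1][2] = 93.21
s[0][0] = 99.03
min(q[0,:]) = -19.42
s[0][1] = 90.1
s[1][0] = -56.35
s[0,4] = -8.05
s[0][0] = 99.03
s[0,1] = 90.1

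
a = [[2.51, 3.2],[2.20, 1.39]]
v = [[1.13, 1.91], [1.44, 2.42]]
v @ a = [[7.04, 6.27],[8.94, 7.97]]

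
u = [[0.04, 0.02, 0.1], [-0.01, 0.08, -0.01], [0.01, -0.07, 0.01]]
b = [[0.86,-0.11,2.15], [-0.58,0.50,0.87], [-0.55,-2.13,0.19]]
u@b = [[-0.03,-0.21,0.12], [-0.05,0.06,0.05], [0.04,-0.06,-0.04]]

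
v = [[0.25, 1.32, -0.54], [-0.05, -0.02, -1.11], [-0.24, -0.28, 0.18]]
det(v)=0.280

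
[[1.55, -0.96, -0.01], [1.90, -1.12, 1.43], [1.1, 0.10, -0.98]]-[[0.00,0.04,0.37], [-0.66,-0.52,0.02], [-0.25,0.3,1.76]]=[[1.55,-1.00,-0.38], [2.56,-0.60,1.41], [1.35,-0.2,-2.74]]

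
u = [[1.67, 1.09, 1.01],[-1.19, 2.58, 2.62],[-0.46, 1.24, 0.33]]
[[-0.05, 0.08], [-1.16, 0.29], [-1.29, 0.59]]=u @ [[0.24, -0.04], [-1.17, 0.59], [0.82, -0.49]]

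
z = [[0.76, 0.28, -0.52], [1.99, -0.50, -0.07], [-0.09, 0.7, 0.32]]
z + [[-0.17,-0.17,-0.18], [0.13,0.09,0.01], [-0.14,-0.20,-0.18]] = [[0.59, 0.11, -0.7], [2.12, -0.41, -0.06], [-0.23, 0.50, 0.14]]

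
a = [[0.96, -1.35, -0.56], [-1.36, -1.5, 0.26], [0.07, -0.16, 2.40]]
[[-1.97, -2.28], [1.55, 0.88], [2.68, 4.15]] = a @[[-1.12,-0.76], [0.18,0.41], [1.16,1.78]]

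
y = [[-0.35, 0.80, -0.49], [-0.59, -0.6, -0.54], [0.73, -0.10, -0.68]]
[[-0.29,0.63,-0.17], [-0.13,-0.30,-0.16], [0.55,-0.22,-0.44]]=y @ [[0.58, -0.21, -0.16], [-0.21, 0.7, 0.0], [-0.16, 0.0, 0.47]]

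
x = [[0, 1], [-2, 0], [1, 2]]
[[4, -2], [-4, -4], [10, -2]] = x @ [[2, 2], [4, -2]]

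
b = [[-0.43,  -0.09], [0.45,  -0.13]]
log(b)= [[-4.18,-1.81], [9.04,1.84]]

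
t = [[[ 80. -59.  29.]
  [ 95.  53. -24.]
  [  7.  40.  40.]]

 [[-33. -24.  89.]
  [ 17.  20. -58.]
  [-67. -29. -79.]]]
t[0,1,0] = 95.0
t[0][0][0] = 80.0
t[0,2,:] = [7.0, 40.0, 40.0]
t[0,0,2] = 29.0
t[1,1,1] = 20.0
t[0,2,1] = 40.0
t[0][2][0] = 7.0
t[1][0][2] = 89.0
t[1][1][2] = -58.0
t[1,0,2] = 89.0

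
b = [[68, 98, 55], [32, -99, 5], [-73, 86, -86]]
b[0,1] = 98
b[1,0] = 32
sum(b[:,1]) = 85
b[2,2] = -86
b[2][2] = -86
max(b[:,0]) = 68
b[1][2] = 5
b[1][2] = 5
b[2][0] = -73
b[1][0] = 32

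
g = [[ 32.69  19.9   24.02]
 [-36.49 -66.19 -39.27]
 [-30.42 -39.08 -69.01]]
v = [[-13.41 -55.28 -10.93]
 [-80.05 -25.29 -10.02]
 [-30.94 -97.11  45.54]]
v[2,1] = -97.11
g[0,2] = 24.02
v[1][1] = -25.29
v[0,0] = -13.41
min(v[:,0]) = -80.05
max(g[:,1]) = 19.9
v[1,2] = -10.02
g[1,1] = -66.19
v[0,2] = -10.93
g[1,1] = -66.19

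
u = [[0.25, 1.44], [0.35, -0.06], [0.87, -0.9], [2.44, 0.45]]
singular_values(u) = [2.65, 1.73]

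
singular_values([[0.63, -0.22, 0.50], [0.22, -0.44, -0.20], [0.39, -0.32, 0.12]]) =[0.99, 0.51, 0.0]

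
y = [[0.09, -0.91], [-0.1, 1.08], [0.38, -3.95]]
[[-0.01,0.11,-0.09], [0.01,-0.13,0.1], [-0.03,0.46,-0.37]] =y@[[0.12,-0.03,0.06], [0.02,-0.12,0.1]]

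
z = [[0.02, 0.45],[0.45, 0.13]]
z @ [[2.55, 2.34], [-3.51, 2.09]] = [[-1.53, 0.99], [0.69, 1.32]]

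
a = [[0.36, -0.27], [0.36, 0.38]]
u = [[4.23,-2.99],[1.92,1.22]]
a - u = [[-3.87, 2.72], [-1.56, -0.84]]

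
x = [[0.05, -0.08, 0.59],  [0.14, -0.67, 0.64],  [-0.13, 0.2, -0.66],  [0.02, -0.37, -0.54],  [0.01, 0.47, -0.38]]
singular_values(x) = [1.4, 0.73, 0.11]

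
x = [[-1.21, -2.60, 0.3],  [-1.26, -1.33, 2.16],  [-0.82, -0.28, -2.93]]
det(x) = 8.54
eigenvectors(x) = [[(-0.78+0j), (-0.65+0j), -0.65-0.00j], [(0.61+0j), -0.49+0.26j, -0.49-0.26j], [(0.13+0j), (-0.13-0.5j), (-0.13+0.5j)]]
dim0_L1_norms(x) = [3.29, 4.21, 5.39]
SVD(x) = [[-0.5,-0.67,0.55], [-0.71,-0.06,-0.70], [0.5,-0.74,-0.44]] @ diag([3.932632163630962, 3.117973125715827, 0.6960947154584168]) @ [[0.28, 0.53, -0.8],  [0.48, 0.65, 0.60],  [0.83, -0.55, -0.08]]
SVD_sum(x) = [[-0.54, -1.05, 1.57], [-0.77, -1.49, 2.23], [0.54, 1.05, -1.57]] + [[-0.99, -1.34, -1.24], [-0.08, -0.11, -0.10], [-1.1, -1.50, -1.38]] + [[0.32, -0.21, -0.03],[-0.41, 0.27, 0.04],[-0.26, 0.17, 0.02]]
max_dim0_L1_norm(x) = 5.39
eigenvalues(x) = [(0.75+0j), (-3.11+1.28j), (-3.11-1.28j)]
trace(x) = -5.47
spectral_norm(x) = 3.93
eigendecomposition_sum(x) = [[0.38-0.00j, (-0.44+0j), -0.23+0.00j], [(-0.29+0j), 0.34+0.00j, 0.18+0.00j], [(-0.06+0j), 0.07+0.00j, 0.04+0.00j]] + [[-0.79+0.28j, -1.08-0.05j, 0.26+1.97j],[-0.48+0.53j, (-0.84+0.4j), (0.99+1.38j)],[-0.38-0.56j, (-0.18-0.85j), (-1.48+0.6j)]] + [[-0.79-0.28j, (-1.08+0.05j), (0.26-1.97j)], [-0.48-0.53j, (-0.84-0.4j), 0.99-1.38j], [(-0.38+0.56j), (-0.18+0.85j), (-1.48-0.6j)]]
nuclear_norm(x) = 7.75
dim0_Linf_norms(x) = [1.26, 2.6, 2.93]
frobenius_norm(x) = 5.07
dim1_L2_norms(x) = [2.88, 2.83, 3.06]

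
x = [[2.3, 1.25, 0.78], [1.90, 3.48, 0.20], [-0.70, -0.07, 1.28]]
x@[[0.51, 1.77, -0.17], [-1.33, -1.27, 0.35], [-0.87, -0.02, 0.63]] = [[-1.17, 2.47, 0.54], [-3.83, -1.06, 1.02], [-1.38, -1.18, 0.90]]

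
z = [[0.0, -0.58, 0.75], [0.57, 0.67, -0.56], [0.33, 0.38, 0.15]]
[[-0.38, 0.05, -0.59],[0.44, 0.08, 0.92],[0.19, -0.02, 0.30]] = z @ [[0.09,0.3,0.68],[0.47,-0.26,0.39],[-0.14,-0.14,-0.49]]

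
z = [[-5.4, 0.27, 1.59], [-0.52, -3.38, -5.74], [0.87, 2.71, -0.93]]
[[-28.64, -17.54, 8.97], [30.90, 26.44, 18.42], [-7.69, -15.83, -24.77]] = z@[[4.24,  2.68,  -1.57], [-5.14,  -6.96,  -8.06], [-2.74,  -0.75,  1.68]]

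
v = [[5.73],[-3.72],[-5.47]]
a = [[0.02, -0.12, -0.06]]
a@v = [[0.89]]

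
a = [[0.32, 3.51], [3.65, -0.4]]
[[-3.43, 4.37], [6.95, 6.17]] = a@[[1.78, 1.81],[-1.14, 1.08]]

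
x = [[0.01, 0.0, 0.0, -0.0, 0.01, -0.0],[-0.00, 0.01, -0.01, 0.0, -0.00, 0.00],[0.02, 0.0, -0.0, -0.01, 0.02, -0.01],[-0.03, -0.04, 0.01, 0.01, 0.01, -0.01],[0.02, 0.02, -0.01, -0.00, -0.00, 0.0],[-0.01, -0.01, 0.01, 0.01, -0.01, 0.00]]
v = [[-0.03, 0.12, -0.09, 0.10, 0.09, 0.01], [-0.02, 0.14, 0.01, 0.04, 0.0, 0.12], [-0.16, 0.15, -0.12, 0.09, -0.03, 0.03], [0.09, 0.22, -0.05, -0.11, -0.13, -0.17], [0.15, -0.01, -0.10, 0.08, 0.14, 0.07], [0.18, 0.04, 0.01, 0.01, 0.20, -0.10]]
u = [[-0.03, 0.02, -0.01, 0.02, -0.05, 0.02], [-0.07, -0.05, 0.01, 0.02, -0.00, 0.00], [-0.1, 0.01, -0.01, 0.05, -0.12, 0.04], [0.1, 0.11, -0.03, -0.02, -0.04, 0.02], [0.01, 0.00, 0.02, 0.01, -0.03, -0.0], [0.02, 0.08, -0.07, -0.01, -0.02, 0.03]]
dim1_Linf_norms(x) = [0.01, 0.01, 0.02, 0.04, 0.02, 0.01]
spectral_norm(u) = 0.21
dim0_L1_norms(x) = [0.09, 0.08, 0.04, 0.03, 0.05, 0.02]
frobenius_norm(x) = 0.08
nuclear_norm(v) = 1.33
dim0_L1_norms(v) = [0.63, 0.68, 0.38, 0.43, 0.59, 0.5]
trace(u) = -0.11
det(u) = -0.00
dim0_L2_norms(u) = [0.16, 0.15, 0.08, 0.06, 0.14, 0.06]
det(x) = -0.00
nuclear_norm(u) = 0.47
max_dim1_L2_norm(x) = 0.05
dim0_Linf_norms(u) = [0.1, 0.11, 0.07, 0.05, 0.12, 0.04]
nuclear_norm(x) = 0.13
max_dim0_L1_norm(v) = 0.68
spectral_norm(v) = 0.38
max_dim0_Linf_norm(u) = 0.12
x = v @ u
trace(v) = -0.08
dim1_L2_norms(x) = [0.01, 0.01, 0.03, 0.05, 0.03, 0.02]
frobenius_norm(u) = 0.29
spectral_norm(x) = 0.07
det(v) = -0.00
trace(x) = 0.03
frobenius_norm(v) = 0.64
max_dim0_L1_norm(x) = 0.09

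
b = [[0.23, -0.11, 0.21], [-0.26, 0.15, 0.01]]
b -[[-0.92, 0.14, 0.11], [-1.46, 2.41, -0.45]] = [[1.15, -0.25, 0.10], [1.20, -2.26, 0.46]]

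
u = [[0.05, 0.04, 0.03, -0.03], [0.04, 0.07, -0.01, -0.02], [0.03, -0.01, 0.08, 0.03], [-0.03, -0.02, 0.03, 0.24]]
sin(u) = [[0.05, 0.04, 0.03, -0.03], [0.04, 0.07, -0.01, -0.02], [0.03, -0.01, 0.08, 0.03], [-0.03, -0.02, 0.03, 0.24]]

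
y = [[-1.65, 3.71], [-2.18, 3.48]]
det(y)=2.346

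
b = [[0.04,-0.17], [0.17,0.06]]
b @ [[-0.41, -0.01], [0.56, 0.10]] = [[-0.11, -0.02], [-0.04, 0.0]]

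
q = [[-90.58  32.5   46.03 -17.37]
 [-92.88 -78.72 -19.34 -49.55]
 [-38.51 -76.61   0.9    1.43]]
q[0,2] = 46.03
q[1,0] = -92.88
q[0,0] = -90.58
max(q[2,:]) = 1.43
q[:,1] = [32.5, -78.72, -76.61]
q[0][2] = 46.03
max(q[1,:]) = -19.34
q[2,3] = 1.43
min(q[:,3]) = -49.55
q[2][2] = 0.9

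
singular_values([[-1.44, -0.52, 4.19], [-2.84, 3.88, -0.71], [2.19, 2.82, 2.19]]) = [5.03, 4.76, 3.62]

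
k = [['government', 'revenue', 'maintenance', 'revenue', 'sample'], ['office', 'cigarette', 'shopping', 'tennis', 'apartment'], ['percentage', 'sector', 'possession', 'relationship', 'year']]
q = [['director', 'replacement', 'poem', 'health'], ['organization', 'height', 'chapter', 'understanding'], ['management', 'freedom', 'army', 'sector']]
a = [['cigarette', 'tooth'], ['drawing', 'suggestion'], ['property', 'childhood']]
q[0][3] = 'health'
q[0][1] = 'replacement'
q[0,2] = 'poem'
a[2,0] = 'property'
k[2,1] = 'sector'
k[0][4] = 'sample'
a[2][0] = 'property'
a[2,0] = 'property'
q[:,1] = ['replacement', 'height', 'freedom']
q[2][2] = 'army'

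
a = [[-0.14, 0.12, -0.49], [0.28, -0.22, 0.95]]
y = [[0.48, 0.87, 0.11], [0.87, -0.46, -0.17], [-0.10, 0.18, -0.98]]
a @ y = [[0.09, -0.27, 0.44], [-0.15, 0.52, -0.86]]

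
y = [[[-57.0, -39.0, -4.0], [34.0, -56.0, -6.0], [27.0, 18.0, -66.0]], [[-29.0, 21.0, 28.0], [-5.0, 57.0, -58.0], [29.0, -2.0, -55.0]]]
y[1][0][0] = -29.0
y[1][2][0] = 29.0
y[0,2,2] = -66.0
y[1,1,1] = 57.0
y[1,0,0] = -29.0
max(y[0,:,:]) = 34.0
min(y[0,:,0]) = -57.0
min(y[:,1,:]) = -58.0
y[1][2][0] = 29.0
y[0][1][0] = 34.0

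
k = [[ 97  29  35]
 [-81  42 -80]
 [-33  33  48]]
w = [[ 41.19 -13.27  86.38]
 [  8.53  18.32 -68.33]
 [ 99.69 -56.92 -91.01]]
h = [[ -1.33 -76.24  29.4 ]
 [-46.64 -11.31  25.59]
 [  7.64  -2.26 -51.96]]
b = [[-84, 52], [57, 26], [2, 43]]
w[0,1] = -13.27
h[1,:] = [-46.64, -11.31, 25.59]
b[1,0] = 57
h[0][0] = -1.33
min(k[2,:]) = -33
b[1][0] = 57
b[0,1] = 52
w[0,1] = -13.27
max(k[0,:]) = 97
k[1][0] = -81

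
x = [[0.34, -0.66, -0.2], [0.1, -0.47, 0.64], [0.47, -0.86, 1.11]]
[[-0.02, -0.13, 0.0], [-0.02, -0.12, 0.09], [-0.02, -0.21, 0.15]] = x@[[0.07, 0.07, 0.01], [0.07, 0.24, -0.03], [0.01, -0.03, 0.11]]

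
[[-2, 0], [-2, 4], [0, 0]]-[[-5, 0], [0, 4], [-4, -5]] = [[3, 0], [-2, 0], [4, 5]]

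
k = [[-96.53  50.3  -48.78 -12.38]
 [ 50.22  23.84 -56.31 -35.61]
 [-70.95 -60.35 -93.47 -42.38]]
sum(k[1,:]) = -17.86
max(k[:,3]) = -12.38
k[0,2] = -48.78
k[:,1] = [50.3, 23.84, -60.35]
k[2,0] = -70.95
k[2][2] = -93.47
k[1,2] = -56.31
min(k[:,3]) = -42.38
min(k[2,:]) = -93.47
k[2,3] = -42.38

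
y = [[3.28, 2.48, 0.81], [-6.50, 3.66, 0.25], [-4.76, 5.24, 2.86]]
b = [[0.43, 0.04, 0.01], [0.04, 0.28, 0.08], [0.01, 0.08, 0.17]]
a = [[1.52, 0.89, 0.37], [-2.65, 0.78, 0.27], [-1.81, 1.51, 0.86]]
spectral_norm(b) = 0.44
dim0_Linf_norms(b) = [0.43, 0.28, 0.17]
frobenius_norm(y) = 11.47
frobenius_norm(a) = 4.15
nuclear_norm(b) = 0.88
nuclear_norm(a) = 5.67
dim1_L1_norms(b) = [0.48, 0.4, 0.26]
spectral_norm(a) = 3.76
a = y @ b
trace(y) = 9.80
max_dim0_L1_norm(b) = 0.48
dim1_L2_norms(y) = [4.19, 7.46, 7.64]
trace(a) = 3.16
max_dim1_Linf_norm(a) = 2.65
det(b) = 0.02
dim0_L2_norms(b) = [0.43, 0.29, 0.19]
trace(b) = 0.88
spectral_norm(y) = 10.42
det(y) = 59.71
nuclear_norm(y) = 16.29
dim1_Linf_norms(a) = [1.52, 2.65, 1.81]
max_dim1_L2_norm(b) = 0.43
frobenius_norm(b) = 0.56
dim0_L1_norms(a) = [5.98, 3.18, 1.5]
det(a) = 1.04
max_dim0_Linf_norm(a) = 2.65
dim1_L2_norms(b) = [0.43, 0.29, 0.19]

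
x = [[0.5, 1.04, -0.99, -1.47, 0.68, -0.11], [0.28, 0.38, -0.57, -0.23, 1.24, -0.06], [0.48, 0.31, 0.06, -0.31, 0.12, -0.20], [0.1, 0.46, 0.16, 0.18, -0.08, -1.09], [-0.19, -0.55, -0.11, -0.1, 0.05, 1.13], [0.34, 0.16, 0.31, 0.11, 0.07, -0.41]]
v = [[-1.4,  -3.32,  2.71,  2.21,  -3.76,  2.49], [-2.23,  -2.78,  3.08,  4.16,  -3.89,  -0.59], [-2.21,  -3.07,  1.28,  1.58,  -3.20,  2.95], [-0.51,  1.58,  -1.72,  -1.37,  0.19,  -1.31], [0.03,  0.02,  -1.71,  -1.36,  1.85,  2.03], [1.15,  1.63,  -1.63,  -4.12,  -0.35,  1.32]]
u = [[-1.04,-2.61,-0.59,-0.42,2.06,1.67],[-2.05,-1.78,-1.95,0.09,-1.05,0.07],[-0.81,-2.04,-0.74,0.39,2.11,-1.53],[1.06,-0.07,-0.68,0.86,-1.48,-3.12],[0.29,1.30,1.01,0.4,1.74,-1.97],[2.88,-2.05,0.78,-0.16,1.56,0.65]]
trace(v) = -1.10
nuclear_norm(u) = 17.54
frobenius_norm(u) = 8.95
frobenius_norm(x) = 3.33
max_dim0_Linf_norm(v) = 4.16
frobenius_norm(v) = 13.60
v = u @ x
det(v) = -0.00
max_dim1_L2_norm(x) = 2.22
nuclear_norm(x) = 5.91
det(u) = -0.00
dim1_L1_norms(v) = [15.89, 16.73, 14.29, 6.68, 7.0, 10.2]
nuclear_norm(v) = 22.27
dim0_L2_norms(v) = [3.66, 5.77, 5.2, 6.74, 6.56, 4.78]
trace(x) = 0.76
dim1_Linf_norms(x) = [1.47, 1.24, 0.48, 1.09, 1.13, 0.41]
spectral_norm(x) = 2.56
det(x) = -0.00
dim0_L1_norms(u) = [8.13, 9.85, 5.75, 2.32, 10.0, 9.01]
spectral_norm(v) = 12.00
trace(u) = -0.31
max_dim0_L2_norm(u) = 4.48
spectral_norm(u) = 5.60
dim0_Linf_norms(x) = [0.5, 1.04, 0.99, 1.47, 1.24, 1.13]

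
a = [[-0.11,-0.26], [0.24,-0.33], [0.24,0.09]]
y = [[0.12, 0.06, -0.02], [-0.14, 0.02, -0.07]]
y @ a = [[-0.0,-0.05], [0.0,0.02]]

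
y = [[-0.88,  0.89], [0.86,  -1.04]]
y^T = [[-0.88, 0.86], [0.89, -1.04]]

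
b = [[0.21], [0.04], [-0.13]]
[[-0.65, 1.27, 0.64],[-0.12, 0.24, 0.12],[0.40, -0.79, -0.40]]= b@[[-3.11, 6.04, 3.04]]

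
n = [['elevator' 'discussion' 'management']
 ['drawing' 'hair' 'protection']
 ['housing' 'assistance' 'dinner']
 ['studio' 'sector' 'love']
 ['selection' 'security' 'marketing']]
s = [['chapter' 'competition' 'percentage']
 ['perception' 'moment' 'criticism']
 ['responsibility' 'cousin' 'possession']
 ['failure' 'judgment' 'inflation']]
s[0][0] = 'chapter'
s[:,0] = ['chapter', 'perception', 'responsibility', 'failure']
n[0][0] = 'elevator'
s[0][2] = 'percentage'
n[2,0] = 'housing'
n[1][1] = 'hair'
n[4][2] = 'marketing'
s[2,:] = ['responsibility', 'cousin', 'possession']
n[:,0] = ['elevator', 'drawing', 'housing', 'studio', 'selection']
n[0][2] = 'management'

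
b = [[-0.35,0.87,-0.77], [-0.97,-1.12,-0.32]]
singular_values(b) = [1.57, 1.15]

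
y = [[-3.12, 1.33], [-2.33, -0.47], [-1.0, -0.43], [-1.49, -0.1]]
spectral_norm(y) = 4.33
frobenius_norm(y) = 4.54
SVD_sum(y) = [[-3.25, 0.49],  [-2.21, 0.33],  [-0.92, 0.14],  [-1.44, 0.22]] + [[0.13, 0.84],[-0.12, -0.80],[-0.08, -0.57],[-0.05, -0.32]]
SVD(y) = [[-0.76, 0.63], [-0.52, -0.6], [-0.21, -0.43], [-0.34, -0.24]] @ diag([4.330503793812357, 1.3471588220313078]) @ [[0.99, -0.15], [0.15, 0.99]]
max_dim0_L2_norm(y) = 4.29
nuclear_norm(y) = 5.68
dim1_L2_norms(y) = [3.39, 2.38, 1.09, 1.49]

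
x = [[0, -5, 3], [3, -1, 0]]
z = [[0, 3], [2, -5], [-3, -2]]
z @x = [[9, -3, 0], [-15, -5, 6], [-6, 17, -9]]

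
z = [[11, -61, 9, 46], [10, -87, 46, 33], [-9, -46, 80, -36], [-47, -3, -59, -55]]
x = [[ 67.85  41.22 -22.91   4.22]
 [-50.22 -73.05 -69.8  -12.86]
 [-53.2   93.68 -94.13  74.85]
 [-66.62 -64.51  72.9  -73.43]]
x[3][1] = -64.51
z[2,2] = 80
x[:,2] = [-22.91, -69.8, -94.13, 72.9]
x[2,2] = -94.13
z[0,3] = 46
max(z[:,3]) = 46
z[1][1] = -87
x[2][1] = 93.68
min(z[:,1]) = -87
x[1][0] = -50.22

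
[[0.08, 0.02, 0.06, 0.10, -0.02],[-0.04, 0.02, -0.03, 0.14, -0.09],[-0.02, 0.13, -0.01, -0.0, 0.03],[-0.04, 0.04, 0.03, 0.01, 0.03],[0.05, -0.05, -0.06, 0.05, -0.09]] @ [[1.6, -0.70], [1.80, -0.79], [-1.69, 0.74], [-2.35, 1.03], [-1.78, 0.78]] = [[-0.14, 0.06], [-0.15, 0.06], [0.17, -0.07], [-0.12, 0.05], [0.13, -0.06]]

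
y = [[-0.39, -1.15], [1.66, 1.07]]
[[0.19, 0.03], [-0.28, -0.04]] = y@[[-0.08, -0.01], [-0.14, -0.02]]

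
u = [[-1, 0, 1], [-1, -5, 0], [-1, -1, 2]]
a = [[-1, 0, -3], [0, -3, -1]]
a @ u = [[4, 3, -7], [4, 16, -2]]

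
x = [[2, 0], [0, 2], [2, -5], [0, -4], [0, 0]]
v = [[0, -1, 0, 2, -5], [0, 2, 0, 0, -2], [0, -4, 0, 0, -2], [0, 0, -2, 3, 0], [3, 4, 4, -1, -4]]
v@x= [[0, -10], [0, 4], [0, -8], [-4, -2], [14, -8]]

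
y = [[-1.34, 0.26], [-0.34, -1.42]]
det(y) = 1.99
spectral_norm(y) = 1.47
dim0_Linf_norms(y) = [1.34, 1.42]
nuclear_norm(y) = 2.82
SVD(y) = [[0.28, 0.96],[0.96, -0.28]] @ diag([1.4688008180077023, 1.3556637330178547]) @ [[-0.48, -0.88], [-0.88, 0.48]]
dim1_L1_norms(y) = [1.6, 1.76]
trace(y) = -2.76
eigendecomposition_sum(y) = [[(-0.67+0.24j), 0.13+0.61j], [(-0.17-0.8j), -0.71+0.05j]] + [[(-0.67-0.24j), (0.13-0.61j)], [(-0.17+0.8j), -0.71-0.05j]]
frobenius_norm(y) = 2.00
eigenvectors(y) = [[-0.09-0.65j, -0.09+0.65j], [(0.75+0j), (0.75-0j)]]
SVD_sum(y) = [[-0.20, -0.36], [-0.68, -1.24]] + [[-1.14, 0.62], [0.34, -0.18]]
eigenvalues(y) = [(-1.38+0.29j), (-1.38-0.29j)]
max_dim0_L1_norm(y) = 1.68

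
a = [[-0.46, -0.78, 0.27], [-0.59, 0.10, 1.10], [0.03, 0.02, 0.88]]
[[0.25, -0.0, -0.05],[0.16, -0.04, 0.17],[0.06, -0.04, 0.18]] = a @[[-0.16, -0.02, 0.09],[-0.20, 0.0, 0.08],[0.08, -0.05, 0.20]]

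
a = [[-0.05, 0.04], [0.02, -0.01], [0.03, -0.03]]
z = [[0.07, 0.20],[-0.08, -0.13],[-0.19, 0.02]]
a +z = [[0.02, 0.24], [-0.06, -0.14], [-0.16, -0.01]]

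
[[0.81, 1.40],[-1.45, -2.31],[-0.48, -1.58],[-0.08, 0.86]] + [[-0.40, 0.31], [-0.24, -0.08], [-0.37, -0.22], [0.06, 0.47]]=[[0.41, 1.71], [-1.69, -2.39], [-0.85, -1.8], [-0.02, 1.33]]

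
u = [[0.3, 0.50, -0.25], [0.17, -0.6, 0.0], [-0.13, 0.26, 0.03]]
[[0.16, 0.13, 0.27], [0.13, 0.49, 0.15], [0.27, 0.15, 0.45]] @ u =[[0.04, 0.07, -0.03], [0.1, -0.19, -0.03], [0.05, 0.16, -0.05]]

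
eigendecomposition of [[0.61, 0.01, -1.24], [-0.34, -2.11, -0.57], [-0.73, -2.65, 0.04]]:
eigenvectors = [[-0.25,-0.87,0.88], [-0.68,0.00,-0.24], [-0.69,0.49,0.4]]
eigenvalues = [-2.82, 1.31, 0.05]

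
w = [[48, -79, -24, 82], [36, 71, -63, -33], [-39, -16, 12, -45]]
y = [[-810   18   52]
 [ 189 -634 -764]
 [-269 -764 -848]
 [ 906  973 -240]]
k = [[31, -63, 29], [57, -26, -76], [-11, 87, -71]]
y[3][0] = 906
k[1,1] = -26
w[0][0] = 48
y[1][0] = 189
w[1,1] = 71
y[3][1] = 973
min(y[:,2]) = -848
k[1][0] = 57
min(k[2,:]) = -71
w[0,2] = -24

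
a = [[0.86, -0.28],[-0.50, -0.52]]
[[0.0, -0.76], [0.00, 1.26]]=a @ [[0.00, -1.28],  [0.00, -1.20]]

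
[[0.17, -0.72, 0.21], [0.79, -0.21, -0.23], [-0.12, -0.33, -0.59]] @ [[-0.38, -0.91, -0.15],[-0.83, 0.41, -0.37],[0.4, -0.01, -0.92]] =[[0.62, -0.45, 0.05], [-0.22, -0.8, 0.17], [0.08, -0.02, 0.68]]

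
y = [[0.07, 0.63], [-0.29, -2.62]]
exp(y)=[[1.03,0.23], [-0.1,0.05]]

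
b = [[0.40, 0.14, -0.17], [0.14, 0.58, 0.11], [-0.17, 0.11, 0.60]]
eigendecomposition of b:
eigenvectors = [[-0.77, 0.58, -0.28], [0.44, 0.79, 0.43], [-0.47, -0.21, 0.86]]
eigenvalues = [0.22, 0.65, 0.71]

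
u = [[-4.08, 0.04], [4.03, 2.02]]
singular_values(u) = [5.91, 1.42]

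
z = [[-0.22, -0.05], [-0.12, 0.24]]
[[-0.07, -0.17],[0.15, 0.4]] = z @[[0.14,  0.36], [0.71,  1.86]]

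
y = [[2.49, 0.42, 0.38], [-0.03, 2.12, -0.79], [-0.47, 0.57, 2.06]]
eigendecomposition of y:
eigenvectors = [[(-0.85+0j), 0.11-0.40j, 0.11+0.40j], [-0.44+0.00j, (0.07+0.63j), (0.07-0.63j)], [(0.29+0j), 0.66+0.00j, (0.66-0j)]]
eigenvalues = [(2.58+0j), (2.05+0.83j), (2.05-0.83j)]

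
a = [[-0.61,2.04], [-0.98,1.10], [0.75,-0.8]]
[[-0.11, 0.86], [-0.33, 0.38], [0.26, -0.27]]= a@[[0.42, 0.13], [0.07, 0.46]]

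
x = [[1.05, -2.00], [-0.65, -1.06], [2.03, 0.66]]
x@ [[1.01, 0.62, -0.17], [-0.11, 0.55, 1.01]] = [[1.28,-0.45,-2.2], [-0.54,-0.99,-0.96], [1.98,1.62,0.32]]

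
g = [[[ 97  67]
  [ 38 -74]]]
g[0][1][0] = 38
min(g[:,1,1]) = -74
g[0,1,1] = -74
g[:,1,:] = [[38, -74]]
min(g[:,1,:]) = -74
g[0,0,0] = 97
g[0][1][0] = 38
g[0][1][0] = 38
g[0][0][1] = 67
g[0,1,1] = -74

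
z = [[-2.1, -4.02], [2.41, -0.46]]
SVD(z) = [[0.98, -0.21], [-0.21, -0.98]] @ diag([4.609534583049387, 2.311339639185835]) @ [[-0.55, -0.83], [-0.83, 0.55]]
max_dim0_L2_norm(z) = 4.05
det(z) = 10.65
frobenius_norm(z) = 5.16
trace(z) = -2.56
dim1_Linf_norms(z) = [4.02, 2.41]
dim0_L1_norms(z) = [4.51, 4.48]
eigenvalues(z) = [(-1.28+3j), (-1.28-3j)]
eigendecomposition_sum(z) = [[(-1.05+1.33j), (-2.01-0.86j)], [(1.2+0.51j), (-0.23+1.68j)]] + [[(-1.05-1.33j), -2.01+0.86j], [1.20-0.51j, -0.23-1.68j]]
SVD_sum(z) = [[-2.5, -3.76], [0.53, 0.79]] + [[0.40, -0.26], [1.88, -1.25]]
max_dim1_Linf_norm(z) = 4.02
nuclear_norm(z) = 6.92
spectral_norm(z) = 4.61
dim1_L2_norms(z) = [4.54, 2.45]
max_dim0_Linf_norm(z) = 4.02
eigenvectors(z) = [[(0.79+0j), (0.79-0j)], [-0.16-0.59j, (-0.16+0.59j)]]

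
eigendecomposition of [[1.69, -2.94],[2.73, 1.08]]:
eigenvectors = [[0.72+0.00j,(0.72-0j)], [(0.07-0.69j),0.07+0.69j]]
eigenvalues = [(1.38+2.82j), (1.38-2.82j)]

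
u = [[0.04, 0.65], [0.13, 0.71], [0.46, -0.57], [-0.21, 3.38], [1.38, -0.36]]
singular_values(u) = [3.6, 1.42]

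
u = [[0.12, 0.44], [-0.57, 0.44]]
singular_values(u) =[0.75, 0.4]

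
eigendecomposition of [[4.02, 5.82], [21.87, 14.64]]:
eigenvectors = [[-0.63, -0.31], [0.78, -0.95]]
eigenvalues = [-3.14, 21.8]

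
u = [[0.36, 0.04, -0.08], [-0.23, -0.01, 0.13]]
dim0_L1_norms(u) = [0.59, 0.05, 0.21]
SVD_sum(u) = [[0.35, 0.03, -0.11], [-0.25, -0.02, 0.08]] + [[0.01, 0.01, 0.03], [0.02, 0.01, 0.05]]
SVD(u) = [[-0.82, 0.57], [0.57, 0.82]] @ diag([0.45086896236039276, 0.06493980890072519]) @ [[-0.95, -0.09, 0.31], [0.29, 0.23, 0.93]]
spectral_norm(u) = 0.45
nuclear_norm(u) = 0.52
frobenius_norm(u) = 0.46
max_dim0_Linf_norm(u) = 0.36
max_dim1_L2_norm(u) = 0.37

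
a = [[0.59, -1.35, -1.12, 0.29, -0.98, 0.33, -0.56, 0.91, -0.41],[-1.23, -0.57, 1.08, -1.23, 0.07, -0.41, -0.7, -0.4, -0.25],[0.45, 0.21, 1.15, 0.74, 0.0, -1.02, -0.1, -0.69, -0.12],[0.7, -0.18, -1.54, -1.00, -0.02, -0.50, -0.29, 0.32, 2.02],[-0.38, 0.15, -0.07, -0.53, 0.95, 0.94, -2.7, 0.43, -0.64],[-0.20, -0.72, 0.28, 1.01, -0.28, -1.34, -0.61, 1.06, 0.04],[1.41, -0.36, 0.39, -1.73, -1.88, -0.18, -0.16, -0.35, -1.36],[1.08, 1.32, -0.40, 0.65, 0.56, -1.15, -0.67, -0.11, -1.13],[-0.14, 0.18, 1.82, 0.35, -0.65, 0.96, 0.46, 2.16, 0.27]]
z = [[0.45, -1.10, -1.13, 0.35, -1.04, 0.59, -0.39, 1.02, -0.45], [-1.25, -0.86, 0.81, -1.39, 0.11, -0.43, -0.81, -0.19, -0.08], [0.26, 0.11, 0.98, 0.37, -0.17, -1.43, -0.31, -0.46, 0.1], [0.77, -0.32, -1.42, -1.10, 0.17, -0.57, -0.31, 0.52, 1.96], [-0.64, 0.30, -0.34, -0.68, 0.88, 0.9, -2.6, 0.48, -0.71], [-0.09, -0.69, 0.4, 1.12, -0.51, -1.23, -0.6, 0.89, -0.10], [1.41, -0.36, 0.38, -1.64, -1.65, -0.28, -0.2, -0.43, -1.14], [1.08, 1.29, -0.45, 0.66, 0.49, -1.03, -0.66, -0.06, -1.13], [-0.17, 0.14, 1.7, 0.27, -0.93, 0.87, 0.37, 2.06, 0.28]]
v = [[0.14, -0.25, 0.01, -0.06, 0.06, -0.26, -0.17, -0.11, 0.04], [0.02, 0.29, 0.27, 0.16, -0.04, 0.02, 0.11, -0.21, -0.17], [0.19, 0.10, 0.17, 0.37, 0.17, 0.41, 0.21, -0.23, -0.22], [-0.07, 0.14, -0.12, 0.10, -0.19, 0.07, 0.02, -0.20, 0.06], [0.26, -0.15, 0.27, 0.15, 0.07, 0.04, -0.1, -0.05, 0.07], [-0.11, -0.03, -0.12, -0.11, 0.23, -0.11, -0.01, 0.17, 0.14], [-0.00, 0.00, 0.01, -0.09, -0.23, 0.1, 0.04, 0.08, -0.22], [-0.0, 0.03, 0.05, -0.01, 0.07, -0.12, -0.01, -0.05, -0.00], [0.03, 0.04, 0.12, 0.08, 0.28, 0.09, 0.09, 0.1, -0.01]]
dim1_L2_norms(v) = [0.45, 0.52, 0.74, 0.37, 0.46, 0.39, 0.36, 0.16, 0.36]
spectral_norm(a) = 3.59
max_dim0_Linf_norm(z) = 2.6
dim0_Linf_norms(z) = [1.41, 1.29, 1.7, 1.64, 1.65, 1.43, 2.6, 2.06, 1.96]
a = v + z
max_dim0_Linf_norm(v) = 0.41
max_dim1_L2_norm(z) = 3.19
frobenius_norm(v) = 1.34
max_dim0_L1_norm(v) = 1.34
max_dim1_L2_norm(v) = 0.74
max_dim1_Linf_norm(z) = 2.6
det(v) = 0.00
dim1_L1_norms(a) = [6.54, 5.94, 4.48, 6.57, 6.79, 5.54, 7.82, 7.07, 6.99]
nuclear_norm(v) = 2.98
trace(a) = -0.22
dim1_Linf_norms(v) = [0.26, 0.29, 0.41, 0.2, 0.27, 0.23, 0.23, 0.12, 0.28]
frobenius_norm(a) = 8.12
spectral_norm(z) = 3.55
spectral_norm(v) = 0.93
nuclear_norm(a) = 21.93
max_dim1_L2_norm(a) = 3.29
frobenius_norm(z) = 7.96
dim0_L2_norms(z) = [2.45, 2.11, 2.9, 2.88, 2.45, 2.67, 2.96, 2.65, 2.69]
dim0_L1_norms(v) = [0.82, 1.03, 1.14, 1.13, 1.34, 1.22, 0.76, 1.2, 0.93]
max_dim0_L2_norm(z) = 2.96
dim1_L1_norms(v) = [1.1, 1.29, 2.07, 0.97, 1.16, 1.03, 0.77, 0.34, 0.84]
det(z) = -1.33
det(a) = 134.62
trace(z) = -0.86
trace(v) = 0.64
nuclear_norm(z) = 21.28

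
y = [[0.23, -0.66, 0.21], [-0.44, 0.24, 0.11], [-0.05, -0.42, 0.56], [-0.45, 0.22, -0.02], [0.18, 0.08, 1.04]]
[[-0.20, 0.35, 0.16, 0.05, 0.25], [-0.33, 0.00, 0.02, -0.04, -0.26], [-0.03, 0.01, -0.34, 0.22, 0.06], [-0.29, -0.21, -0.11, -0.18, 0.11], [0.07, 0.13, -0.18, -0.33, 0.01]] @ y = [[-0.19, 0.18, 0.35], [-0.11, 0.18, -0.33], [-0.08, 0.22, -0.14], [0.13, 0.16, -0.03], [0.12, -0.01, -0.05]]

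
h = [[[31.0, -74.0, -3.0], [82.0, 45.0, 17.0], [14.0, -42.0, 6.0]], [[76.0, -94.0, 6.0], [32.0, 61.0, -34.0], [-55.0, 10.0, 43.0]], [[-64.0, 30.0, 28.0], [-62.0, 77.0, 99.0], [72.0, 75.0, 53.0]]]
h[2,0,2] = 28.0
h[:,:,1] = [[-74.0, 45.0, -42.0], [-94.0, 61.0, 10.0], [30.0, 77.0, 75.0]]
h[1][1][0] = 32.0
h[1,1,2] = -34.0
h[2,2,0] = 72.0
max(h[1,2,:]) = 43.0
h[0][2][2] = 6.0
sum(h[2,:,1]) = 182.0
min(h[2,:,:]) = -64.0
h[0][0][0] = 31.0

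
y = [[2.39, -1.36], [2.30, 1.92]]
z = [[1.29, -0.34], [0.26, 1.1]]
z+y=[[3.68,  -1.70], [2.56,  3.02]]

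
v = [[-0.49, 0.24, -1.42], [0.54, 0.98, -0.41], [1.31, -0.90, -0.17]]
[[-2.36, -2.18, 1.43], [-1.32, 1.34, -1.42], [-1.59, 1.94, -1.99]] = v @ [[-0.95, 2.04, -1.95], [0.01, 0.64, -0.55], [1.99, 0.94, -0.43]]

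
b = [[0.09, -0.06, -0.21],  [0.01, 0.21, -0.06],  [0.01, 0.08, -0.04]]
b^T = [[0.09, 0.01, 0.01],[-0.06, 0.21, 0.08],[-0.21, -0.06, -0.04]]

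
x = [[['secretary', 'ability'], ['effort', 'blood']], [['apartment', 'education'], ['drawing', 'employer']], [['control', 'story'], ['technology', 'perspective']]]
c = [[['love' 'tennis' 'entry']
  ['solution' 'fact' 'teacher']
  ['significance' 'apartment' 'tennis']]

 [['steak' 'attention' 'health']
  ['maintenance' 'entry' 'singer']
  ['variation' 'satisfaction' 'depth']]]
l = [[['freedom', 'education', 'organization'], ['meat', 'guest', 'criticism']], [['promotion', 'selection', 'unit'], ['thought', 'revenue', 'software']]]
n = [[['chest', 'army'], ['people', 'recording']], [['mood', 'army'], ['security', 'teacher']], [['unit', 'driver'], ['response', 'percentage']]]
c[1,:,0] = ['steak', 'maintenance', 'variation']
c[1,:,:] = [['steak', 'attention', 'health'], ['maintenance', 'entry', 'singer'], ['variation', 'satisfaction', 'depth']]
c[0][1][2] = 'teacher'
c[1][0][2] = 'health'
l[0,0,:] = ['freedom', 'education', 'organization']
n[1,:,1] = ['army', 'teacher']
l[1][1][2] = 'software'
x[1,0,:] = ['apartment', 'education']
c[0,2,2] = 'tennis'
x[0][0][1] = 'ability'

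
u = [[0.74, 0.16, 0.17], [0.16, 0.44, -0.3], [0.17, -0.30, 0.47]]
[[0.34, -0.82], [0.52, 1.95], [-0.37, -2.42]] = u @ [[0.42, -1.00], [0.69, 2.71], [-0.49, -3.05]]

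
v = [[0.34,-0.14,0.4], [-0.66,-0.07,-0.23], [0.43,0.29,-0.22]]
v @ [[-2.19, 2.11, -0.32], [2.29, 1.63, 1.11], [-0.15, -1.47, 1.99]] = [[-1.13,-0.10,0.53],  [1.32,-1.17,-0.32],  [-0.24,1.70,-0.25]]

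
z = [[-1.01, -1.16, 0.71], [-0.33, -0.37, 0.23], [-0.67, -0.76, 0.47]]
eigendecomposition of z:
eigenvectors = [[0.81, -0.38, 0.21],[0.26, -0.22, -0.64],[0.53, -0.90, -0.74]]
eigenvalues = [-0.92, 0.0, 0.01]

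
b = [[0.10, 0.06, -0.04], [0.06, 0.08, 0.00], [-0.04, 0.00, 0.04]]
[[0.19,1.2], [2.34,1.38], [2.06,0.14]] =b @ [[32.83, 19.71], [4.66, 2.49], [84.37, 23.12]]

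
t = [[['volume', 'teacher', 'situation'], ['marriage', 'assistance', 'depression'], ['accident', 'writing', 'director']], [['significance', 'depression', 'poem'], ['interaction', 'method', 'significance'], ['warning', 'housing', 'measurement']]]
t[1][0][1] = 'depression'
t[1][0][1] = 'depression'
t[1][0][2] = 'poem'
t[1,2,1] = 'housing'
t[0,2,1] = 'writing'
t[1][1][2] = 'significance'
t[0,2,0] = 'accident'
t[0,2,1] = 'writing'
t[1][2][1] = 'housing'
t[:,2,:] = [['accident', 'writing', 'director'], ['warning', 'housing', 'measurement']]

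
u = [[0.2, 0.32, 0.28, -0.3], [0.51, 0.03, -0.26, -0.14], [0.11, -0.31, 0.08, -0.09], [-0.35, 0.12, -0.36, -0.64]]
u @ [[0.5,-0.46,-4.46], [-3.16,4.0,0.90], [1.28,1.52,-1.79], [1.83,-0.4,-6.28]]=[[-1.1, 1.73, 0.78], [-0.43, -0.45, -0.90], [0.97, -1.13, -0.35], [-2.19, 0.35, 6.33]]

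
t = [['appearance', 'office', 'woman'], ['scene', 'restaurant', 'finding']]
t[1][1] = 'restaurant'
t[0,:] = ['appearance', 'office', 'woman']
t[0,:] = ['appearance', 'office', 'woman']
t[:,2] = ['woman', 'finding']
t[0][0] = 'appearance'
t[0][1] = 'office'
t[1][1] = 'restaurant'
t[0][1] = 'office'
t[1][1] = 'restaurant'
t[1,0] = 'scene'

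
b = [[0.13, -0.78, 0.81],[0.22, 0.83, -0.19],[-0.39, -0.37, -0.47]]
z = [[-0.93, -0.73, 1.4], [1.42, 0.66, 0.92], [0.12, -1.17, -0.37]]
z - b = [[-1.06,  0.05,  0.59],[1.20,  -0.17,  1.11],[0.51,  -0.8,  0.10]]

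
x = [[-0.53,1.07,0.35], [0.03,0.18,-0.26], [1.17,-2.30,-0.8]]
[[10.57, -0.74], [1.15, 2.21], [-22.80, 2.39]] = x @ [[1.74, 35.62], [9.89, 15.0], [2.61, 5.98]]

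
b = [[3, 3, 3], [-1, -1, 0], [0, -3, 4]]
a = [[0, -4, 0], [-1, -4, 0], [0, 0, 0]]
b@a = [[-3, -24, 0], [1, 8, 0], [3, 12, 0]]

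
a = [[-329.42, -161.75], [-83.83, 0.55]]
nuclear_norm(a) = 411.33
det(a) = -13740.68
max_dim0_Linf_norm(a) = 329.42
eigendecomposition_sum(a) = [[-332.85,-146.73], [-76.05,-33.52]] + [[3.43, -15.02], [-7.78, 34.07]]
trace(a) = -328.87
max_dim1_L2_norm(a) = 366.99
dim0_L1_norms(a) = [413.25, 162.3]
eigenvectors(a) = [[-0.97, 0.40], [-0.22, -0.92]]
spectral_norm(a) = 374.65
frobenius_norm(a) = 376.44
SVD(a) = [[-0.98, -0.20], [-0.20, 0.98]] @ diag([374.6508285567931, 36.675972539366896]) @ [[0.91, 0.42], [-0.42, 0.91]]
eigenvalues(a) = [-366.37, 37.5]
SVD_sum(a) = [[-332.55,  -155.03], [-68.65,  -32.0]] + [[3.13, -6.72], [-15.18, 32.55]]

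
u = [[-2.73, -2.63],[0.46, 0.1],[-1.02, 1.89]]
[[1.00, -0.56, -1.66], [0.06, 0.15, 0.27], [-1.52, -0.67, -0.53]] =u@[[0.27, 0.36, 0.58], [-0.66, -0.16, 0.03]]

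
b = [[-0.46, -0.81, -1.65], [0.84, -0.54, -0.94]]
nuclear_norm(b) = 3.09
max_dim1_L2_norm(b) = 1.89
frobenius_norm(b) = 2.34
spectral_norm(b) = 2.13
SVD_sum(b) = [[0.03, -0.83, -1.63], [0.02, -0.50, -0.98]] + [[-0.49, 0.02, -0.02], [0.82, -0.04, 0.04]]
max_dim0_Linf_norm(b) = 1.65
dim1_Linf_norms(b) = [1.65, 0.94]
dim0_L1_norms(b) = [1.3, 1.35, 2.59]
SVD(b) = [[-0.86,-0.51], [-0.51,0.86]] @ diag([2.1333638217063493, 0.9590405644363956]) @ [[-0.02,0.46,0.89], [1.00,-0.05,0.04]]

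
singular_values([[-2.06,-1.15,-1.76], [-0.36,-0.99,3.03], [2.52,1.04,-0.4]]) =[3.73, 3.51, 0.51]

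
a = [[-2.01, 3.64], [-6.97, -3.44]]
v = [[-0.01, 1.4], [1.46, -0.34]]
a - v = [[-2.0,2.24],[-8.43,-3.1]]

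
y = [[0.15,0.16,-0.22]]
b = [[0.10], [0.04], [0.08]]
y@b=[[0.0]]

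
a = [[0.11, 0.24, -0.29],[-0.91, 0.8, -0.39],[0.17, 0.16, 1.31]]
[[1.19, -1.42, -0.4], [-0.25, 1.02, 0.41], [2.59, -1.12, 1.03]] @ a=[[1.36,-0.91,-0.32], [-0.89,0.82,0.21], [1.48,-0.11,1.04]]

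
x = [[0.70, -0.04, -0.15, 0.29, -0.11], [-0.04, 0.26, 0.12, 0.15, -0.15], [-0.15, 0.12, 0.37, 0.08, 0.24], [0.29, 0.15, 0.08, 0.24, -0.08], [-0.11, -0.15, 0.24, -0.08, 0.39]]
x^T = [[0.7, -0.04, -0.15, 0.29, -0.11], [-0.04, 0.26, 0.12, 0.15, -0.15], [-0.15, 0.12, 0.37, 0.08, 0.24], [0.29, 0.15, 0.08, 0.24, -0.08], [-0.11, -0.15, 0.24, -0.08, 0.39]]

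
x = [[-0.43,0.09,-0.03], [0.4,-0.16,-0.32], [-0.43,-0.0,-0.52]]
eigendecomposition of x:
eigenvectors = [[-0.06+0.21j, -0.06-0.21j, 0.22+0.00j], [-0.47-0.36j, -0.47+0.36j, 0.96+0.00j], [-0.78+0.00j, -0.78-0.00j, -0.18+0.00j]]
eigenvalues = [(-0.55+0.12j), (-0.55-0.12j), (-0.01+0j)]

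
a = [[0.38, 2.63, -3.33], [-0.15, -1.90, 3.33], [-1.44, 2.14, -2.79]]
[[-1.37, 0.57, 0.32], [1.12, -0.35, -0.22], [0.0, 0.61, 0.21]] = a @[[-0.65, -0.09, 0.03],  [-0.15, 0.33, 0.13],  [0.22, 0.08, 0.01]]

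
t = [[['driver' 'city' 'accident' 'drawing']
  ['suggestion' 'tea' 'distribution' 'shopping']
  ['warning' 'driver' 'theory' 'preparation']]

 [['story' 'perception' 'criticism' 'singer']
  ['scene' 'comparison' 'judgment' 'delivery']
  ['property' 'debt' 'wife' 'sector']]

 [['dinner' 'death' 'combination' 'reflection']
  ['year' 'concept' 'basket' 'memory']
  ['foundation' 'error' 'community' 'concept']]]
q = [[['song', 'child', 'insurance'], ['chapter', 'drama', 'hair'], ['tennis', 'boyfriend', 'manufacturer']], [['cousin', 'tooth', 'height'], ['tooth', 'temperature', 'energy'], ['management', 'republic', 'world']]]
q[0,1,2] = 'hair'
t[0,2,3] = 'preparation'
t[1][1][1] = 'comparison'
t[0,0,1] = 'city'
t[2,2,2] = 'community'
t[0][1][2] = 'distribution'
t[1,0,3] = 'singer'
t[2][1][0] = 'year'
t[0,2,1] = 'driver'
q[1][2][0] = 'management'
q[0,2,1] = 'boyfriend'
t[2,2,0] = 'foundation'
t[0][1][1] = 'tea'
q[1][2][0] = 'management'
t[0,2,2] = 'theory'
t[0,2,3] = 'preparation'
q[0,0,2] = 'insurance'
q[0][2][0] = 'tennis'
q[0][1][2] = 'hair'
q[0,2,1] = 'boyfriend'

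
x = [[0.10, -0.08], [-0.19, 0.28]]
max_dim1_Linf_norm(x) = 0.28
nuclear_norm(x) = 0.40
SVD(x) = [[-0.34, 0.94], [0.94, 0.34]] @ diag([0.3600502118444043, 0.03555059705264533]) @ [[-0.59, 0.81], [0.81, 0.59]]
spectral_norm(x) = 0.36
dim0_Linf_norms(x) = [0.19, 0.28]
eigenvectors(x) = [[-0.79, 0.31], [-0.62, -0.95]]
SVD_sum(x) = [[0.07, -0.10], [-0.2, 0.27]] + [[0.03, 0.02], [0.01, 0.01]]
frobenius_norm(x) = 0.36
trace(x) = 0.38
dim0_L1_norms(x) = [0.29, 0.36]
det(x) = 0.01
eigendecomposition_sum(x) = [[0.03, 0.01], [0.02, 0.01]] + [[0.07, -0.09], [-0.21, 0.27]]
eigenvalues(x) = [0.04, 0.34]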